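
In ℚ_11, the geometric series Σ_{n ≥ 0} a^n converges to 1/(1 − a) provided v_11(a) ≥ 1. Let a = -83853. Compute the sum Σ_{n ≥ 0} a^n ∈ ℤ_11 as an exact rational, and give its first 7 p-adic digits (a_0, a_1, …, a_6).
Σ a^n = 1/(1 − a) = 1/83854;  first 7 digits = (1, 0, 0, 3, 5, 10, 8)

v_11(a) = 3 ≥ 1, so the series converges in ℤ_11 to 1/(1 − a) = 1/(1 − (-83853)) = 1/83854. Expand this rational in ℤ_11: compute digits iteratively via d_i = x_i mod 11, x_{i+1} = (x_i − d_i)/11. The first 7 digits are (1, 0, 0, 3, 5, 10, 8).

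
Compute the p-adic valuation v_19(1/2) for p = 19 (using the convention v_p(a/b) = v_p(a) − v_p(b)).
v_19(1/2) = 0

Factor powers of 19 from the numerator and denominator of the reduced fraction: 1 = 19^0 · 1 and 2 = 19^0 · 2. Apply v_p(a/b) = v_p(a) − v_p(b): v_19(1/2) = 0 − 0 = 0.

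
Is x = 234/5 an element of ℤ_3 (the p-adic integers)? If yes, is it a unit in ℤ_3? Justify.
x ∈ ℤ_3 but not a unit; v_3(x) = 2 > 0

ℤ_3 = {x ∈ ℚ_3 : v_3(x) ≥ 0} and ℤ_3^× = {x ∈ ℤ_3 : v_3(x) = 0}. Here v_3(234/5) = v_3(num) − v_3(den) = 2; compare against these criteria.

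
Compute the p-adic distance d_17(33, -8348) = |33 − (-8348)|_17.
d_17(33, -8348) = 1/289

Step 1 — x − y = 33 − (-8348) = 8381. Step 2 — v_17(8381) = 2 (factor: 8381 = (17^2 · 29); the sign does not affect v_p). Step 3 — |x − y|_17 = 17^{-2} = 1/289.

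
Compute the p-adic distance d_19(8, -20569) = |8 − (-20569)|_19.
d_19(8, -20569) = 1/6859

Step 1 — x − y = 8 − (-20569) = 20577. Step 2 — v_19(20577) = 3 (factor: 20577 = (19^3 · 3); the sign does not affect v_p). Step 3 — |x − y|_19 = 19^{-3} = 1/6859.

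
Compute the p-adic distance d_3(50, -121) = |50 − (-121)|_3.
d_3(50, -121) = 1/9

Step 1 — x − y = 50 − (-121) = 171. Step 2 — v_3(171) = 2 (factor: 171 = (3^2 · 19); the sign does not affect v_p). Step 3 — |x − y|_3 = 3^{-2} = 1/9.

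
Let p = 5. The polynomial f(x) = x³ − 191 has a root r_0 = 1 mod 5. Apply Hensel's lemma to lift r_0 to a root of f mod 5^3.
r_2 = 81 (mod 125)

Hensel: r_{i+1} = r_i − f(r_i)/f′(r_i) mod 5^{i+2}, where f′(x) = 3x². Iterate:
  r_0 = 1 (mod 5)
  r_1 = 6 (mod 25)
  r_2 = 81 (mod 125)
Final: r = 81 with f(r) ≡ 0 mod 5^3.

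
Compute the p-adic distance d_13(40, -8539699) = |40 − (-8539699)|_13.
d_13(40, -8539699) = 1/371293

Step 1 — x − y = 40 − (-8539699) = 8539739. Step 2 — v_13(8539739) = 5 (factor: 8539739 = (13^5 · 23); the sign does not affect v_p). Step 3 — |x − y|_13 = 13^{-5} = 1/371293.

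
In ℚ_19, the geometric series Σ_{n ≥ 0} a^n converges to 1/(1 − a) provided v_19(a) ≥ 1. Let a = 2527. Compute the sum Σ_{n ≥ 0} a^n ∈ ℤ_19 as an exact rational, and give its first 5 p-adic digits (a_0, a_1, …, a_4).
Σ a^n = 1/(1 − a) = -1/2526;  first 5 digits = (1, 0, 7, 0, 11)

v_19(a) = 2 ≥ 1, so the series converges in ℤ_19 to 1/(1 − a) = 1/(1 − 2527) = -1/2526. Expand this rational in ℤ_19: compute digits iteratively via d_i = x_i mod 19, x_{i+1} = (x_i − d_i)/19. The first 5 digits are (1, 0, 7, 0, 11).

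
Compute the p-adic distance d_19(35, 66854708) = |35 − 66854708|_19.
d_19(35, 66854708) = 1/2476099

Step 1 — x − y = 35 − 66854708 = -66854673. Step 2 — v_19(-66854673) = 5 (factor: -66854673 = −(19^5 · 27); the sign does not affect v_p). Step 3 — |x − y|_19 = 19^{-5} = 1/2476099.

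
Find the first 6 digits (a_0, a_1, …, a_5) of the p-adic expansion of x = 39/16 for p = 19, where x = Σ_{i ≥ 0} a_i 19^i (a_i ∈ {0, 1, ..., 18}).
(a_0, …, a_5) = (6, 1, 13, 10, 3, 1)

v_19(39/16) = 0 (numerator and denominator both coprime to 19), so x ∈ ℤ_19^×. Compute digits iteratively via a_i = x_i mod 19, x_{i+1} = (x_i − a_i)/19, with x_0 = x:
  x_0 = 39/16;  a_0 = 6;  x_1 = (x_0 − 6)/19 = -3/16
  x_1 = -3/16;  a_1 = 1;  x_2 = (x_1 − 1)/19 = -1/16
  x_2 = -1/16;  a_2 = 13;  x_3 = (x_2 − 13)/19 = -11/16
  x_3 = -11/16;  a_3 = 10;  x_4 = (x_3 − 10)/19 = -9/16
  x_4 = -9/16;  a_4 = 3;  x_5 = (x_4 − 3)/19 = -3/16
  x_5 = -3/16;  a_5 = 1;  x_6 = (x_5 − 1)/19 = -1/16
Digits: (6, 1, 13, 10, 3, 1).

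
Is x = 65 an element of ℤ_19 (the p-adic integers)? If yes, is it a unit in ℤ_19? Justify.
x ∈ ℤ_19^× (unit); v_19(x) = 0

ℤ_19 = {x ∈ ℚ_19 : v_19(x) ≥ 0} and ℤ_19^× = {x ∈ ℤ_19 : v_19(x) = 0}. Here v_19(65) = v_19(num) − v_19(den) = 0; compare against these criteria.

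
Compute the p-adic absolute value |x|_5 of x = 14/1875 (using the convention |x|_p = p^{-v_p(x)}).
|14/1875|_5 = 625

Step 1 — compute v_5(x) by factoring powers of 5 out of the numerator and denominator: v_5(14/1875) = -4. Step 2 — apply |x|_p = p^{-v_p(x)} = 5^{4} = 625.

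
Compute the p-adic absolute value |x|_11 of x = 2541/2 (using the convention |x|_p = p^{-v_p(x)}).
|2541/2|_11 = 1/121

Step 1 — compute v_11(x) by factoring powers of 11 out of the numerator and denominator: v_11(2541/2) = 2. Step 2 — apply |x|_p = p^{-v_p(x)} = 11^{-2} = 1/121.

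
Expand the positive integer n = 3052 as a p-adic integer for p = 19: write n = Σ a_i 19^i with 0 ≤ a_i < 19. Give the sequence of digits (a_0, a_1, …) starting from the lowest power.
(a_0, a_1, …) = (12, 8, 8)

Repeated division by 19 gives the digits low-to-high: 3052 = 12 + 8·19^1 + 8·19^2. Digit sequence: (12, 8, 8).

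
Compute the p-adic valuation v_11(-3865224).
v_11(-3865224) = 5

v_11(n) is the largest exponent k such that 11^k divides n. Factor out: -3865224 = -11^5 · 24. (Sign doesn't affect v_p.) So v_11(-3865224) = 5.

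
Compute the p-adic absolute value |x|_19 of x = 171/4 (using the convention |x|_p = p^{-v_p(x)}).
|171/4|_19 = 1/19

Step 1 — compute v_19(x) by factoring powers of 19 out of the numerator and denominator: v_19(171/4) = 1. Step 2 — apply |x|_p = p^{-v_p(x)} = 19^{-1} = 1/19.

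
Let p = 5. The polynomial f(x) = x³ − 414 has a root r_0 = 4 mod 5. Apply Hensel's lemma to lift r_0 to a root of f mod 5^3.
r_2 = 79 (mod 125)

Hensel: r_{i+1} = r_i − f(r_i)/f′(r_i) mod 5^{i+2}, where f′(x) = 3x². Iterate:
  r_0 = 4 (mod 5)
  r_1 = 4 (mod 25)
  r_2 = 79 (mod 125)
Final: r = 79 with f(r) ≡ 0 mod 5^3.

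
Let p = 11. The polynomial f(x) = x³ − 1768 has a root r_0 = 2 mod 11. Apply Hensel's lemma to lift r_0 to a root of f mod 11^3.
r_2 = 189 (mod 1331)

Hensel: r_{i+1} = r_i − f(r_i)/f′(r_i) mod 11^{i+2}, where f′(x) = 3x². Iterate:
  r_0 = 2 (mod 11)
  r_1 = 68 (mod 121)
  r_2 = 189 (mod 1331)
Final: r = 189 with f(r) ≡ 0 mod 11^3.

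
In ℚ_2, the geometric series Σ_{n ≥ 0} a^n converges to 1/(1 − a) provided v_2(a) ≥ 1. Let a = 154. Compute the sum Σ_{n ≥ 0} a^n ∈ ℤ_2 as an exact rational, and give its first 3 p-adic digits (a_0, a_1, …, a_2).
Σ a^n = 1/(1 − a) = -1/153;  first 3 digits = (1, 1, 1)

v_2(a) = 1 ≥ 1, so the series converges in ℤ_2 to 1/(1 − a) = 1/(1 − 154) = -1/153. Expand this rational in ℤ_2: compute digits iteratively via d_i = x_i mod 2, x_{i+1} = (x_i − d_i)/2. The first 3 digits are (1, 1, 1).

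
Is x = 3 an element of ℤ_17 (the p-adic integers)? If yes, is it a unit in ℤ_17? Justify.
x ∈ ℤ_17^× (unit); v_17(x) = 0

ℤ_17 = {x ∈ ℚ_17 : v_17(x) ≥ 0} and ℤ_17^× = {x ∈ ℤ_17 : v_17(x) = 0}. Here v_17(3) = v_17(num) − v_17(den) = 0; compare against these criteria.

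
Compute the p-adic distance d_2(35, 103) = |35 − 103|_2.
d_2(35, 103) = 1/4

Step 1 — x − y = 35 − 103 = -68. Step 2 — v_2(-68) = 2 (factor: -68 = −(2^2 · 17); the sign does not affect v_p). Step 3 — |x − y|_2 = 2^{-2} = 1/4.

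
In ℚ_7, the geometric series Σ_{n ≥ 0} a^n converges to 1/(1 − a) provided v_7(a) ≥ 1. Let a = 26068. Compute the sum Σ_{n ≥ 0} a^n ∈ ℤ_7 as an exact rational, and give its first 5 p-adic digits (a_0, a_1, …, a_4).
Σ a^n = 1/(1 − a) = -1/26067;  first 5 digits = (1, 0, 0, 6, 3)

v_7(a) = 3 ≥ 1, so the series converges in ℤ_7 to 1/(1 − a) = 1/(1 − 26068) = -1/26067. Expand this rational in ℤ_7: compute digits iteratively via d_i = x_i mod 7, x_{i+1} = (x_i − d_i)/7. The first 5 digits are (1, 0, 0, 6, 3).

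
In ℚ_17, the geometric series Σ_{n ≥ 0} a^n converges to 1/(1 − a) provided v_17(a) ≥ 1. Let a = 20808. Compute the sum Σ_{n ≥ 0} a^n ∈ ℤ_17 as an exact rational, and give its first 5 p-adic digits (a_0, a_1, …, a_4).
Σ a^n = 1/(1 − a) = -1/20807;  first 5 digits = (1, 0, 4, 4, 16)

v_17(a) = 2 ≥ 1, so the series converges in ℤ_17 to 1/(1 − a) = 1/(1 − 20808) = -1/20807. Expand this rational in ℤ_17: compute digits iteratively via d_i = x_i mod 17, x_{i+1} = (x_i − d_i)/17. The first 5 digits are (1, 0, 4, 4, 16).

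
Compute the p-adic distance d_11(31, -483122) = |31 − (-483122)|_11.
d_11(31, -483122) = 1/161051

Step 1 — x − y = 31 − (-483122) = 483153. Step 2 — v_11(483153) = 5 (factor: 483153 = (11^5 · 3); the sign does not affect v_p). Step 3 — |x − y|_11 = 11^{-5} = 1/161051.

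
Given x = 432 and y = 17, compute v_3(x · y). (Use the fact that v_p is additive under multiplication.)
v_3(7344) = 3

v_p(x) = 3 (factor: 432 = 3^3 · 16); v_p(y) = 0 (factor: 17 = 3^0 · 17). Additivity: v_p(xy) = v_p(x) + v_p(y) = 3 + 0 = 3. (Direct check: xy = 7344 = 3^3 · (272).)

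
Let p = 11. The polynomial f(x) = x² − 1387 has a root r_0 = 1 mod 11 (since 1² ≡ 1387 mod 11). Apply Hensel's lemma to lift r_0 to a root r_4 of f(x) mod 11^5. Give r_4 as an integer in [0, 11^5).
r_4 = 6139 (mod 161051)

Hensel's recurrence: r_{i+1} = r_i − f(r_i)·(f′(r_i))^{-1} mod 11^{i+2}, with f′(x) = 2x. Iterate:
  r_0 = 1 (mod 11)
  r_1 = 89 (mod 121)
  r_2 = 815 (mod 1331)
  r_3 = 6139 (mod 14641)
  r_4 = 6139 (mod 161051)
Final: r_4 = 6139, and one checks f(r_4) ≡ 0 mod 11^5.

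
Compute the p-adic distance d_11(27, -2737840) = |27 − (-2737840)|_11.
d_11(27, -2737840) = 1/161051

Step 1 — x − y = 27 − (-2737840) = 2737867. Step 2 — v_11(2737867) = 5 (factor: 2737867 = (11^5 · 17); the sign does not affect v_p). Step 3 — |x − y|_11 = 11^{-5} = 1/161051.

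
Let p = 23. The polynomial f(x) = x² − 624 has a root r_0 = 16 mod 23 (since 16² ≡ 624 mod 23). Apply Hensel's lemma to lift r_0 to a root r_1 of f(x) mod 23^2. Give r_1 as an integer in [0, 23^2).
r_1 = 292 (mod 529)

Hensel's recurrence: r_{i+1} = r_i − f(r_i)·(f′(r_i))^{-1} mod 23^{i+2}, with f′(x) = 2x. Iterate:
  r_0 = 16 (mod 23)
  r_1 = 292 (mod 529)
Final: r_1 = 292, and one checks f(r_1) ≡ 0 mod 23^2.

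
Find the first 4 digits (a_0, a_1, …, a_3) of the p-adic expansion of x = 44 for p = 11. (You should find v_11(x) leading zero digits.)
(a_0, …, a_3) = (0, 4, 0, 0)

v_11(44) = 1, so a_0 = ... = a_0 = 0. Factor out: x = 11^1 · u with u = 4 a unit in ℤ_11. Expand u iteratively via a_{v+i} = u_i mod 11, u_{i+1} = (u_i − a_{v+i})/11:
  u_0 = 4;  a_1 = 4;  u_1 = (u_0 − 4)/11 = 0
  u_1 = 0;  a_2 = 0;  u_2 = (u_1 − 0)/11 = 0
  u_2 = 0;  a_3 = 0;  u_3 = (u_2 − 0)/11 = 0
Digits: (0, 4, 0, 0).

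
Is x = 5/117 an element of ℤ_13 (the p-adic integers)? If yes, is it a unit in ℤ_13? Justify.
x ∉ ℤ_13 (v_13(x) = -1 < 0)

ℤ_13 = {x ∈ ℚ_13 : v_13(x) ≥ 0} and ℤ_13^× = {x ∈ ℤ_13 : v_13(x) = 0}. Here v_13(5/117) = v_13(num) − v_13(den) = -1; compare against these criteria.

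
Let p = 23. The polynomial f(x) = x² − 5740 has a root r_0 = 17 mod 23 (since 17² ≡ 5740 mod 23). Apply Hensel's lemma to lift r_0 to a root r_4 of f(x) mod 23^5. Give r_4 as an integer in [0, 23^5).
r_4 = 3690528 (mod 6436343)

Hensel's recurrence: r_{i+1} = r_i − f(r_i)·(f′(r_i))^{-1} mod 23^{i+2}, with f′(x) = 2x. Iterate:
  r_0 = 17 (mod 23)
  r_1 = 224 (mod 529)
  r_2 = 3927 (mod 12167)
  r_3 = 52595 (mod 279841)
  r_4 = 3690528 (mod 6436343)
Final: r_4 = 3690528, and one checks f(r_4) ≡ 0 mod 23^5.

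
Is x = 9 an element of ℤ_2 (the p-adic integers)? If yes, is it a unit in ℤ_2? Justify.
x ∈ ℤ_2^× (unit); v_2(x) = 0

ℤ_2 = {x ∈ ℚ_2 : v_2(x) ≥ 0} and ℤ_2^× = {x ∈ ℤ_2 : v_2(x) = 0}. Here v_2(9) = v_2(num) − v_2(den) = 0; compare against these criteria.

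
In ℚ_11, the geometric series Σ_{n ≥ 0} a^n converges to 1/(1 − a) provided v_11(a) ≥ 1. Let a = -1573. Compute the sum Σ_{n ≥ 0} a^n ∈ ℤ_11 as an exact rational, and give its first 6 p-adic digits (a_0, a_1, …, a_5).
Σ a^n = 1/(1 − a) = 1/1574;  first 6 digits = (1, 0, 9, 9, 3, 4)

v_11(a) = 2 ≥ 1, so the series converges in ℤ_11 to 1/(1 − a) = 1/(1 − (-1573)) = 1/1574. Expand this rational in ℤ_11: compute digits iteratively via d_i = x_i mod 11, x_{i+1} = (x_i − d_i)/11. The first 6 digits are (1, 0, 9, 9, 3, 4).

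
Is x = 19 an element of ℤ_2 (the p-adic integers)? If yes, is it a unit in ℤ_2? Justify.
x ∈ ℤ_2^× (unit); v_2(x) = 0

ℤ_2 = {x ∈ ℚ_2 : v_2(x) ≥ 0} and ℤ_2^× = {x ∈ ℤ_2 : v_2(x) = 0}. Here v_2(19) = v_2(num) − v_2(den) = 0; compare against these criteria.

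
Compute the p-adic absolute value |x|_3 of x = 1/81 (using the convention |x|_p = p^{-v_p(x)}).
|1/81|_3 = 81

Step 1 — compute v_3(x) by factoring powers of 3 out of the numerator and denominator: v_3(1/81) = -4. Step 2 — apply |x|_p = p^{-v_p(x)} = 3^{4} = 81.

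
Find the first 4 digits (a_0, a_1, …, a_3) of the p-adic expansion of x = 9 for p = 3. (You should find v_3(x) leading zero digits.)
(a_0, …, a_3) = (0, 0, 1, 0)

v_3(9) = 2, so a_0 = ... = a_1 = 0. Factor out: x = 3^2 · u with u = 1 a unit in ℤ_3. Expand u iteratively via a_{v+i} = u_i mod 3, u_{i+1} = (u_i − a_{v+i})/3:
  u_0 = 1;  a_2 = 1;  u_1 = (u_0 − 1)/3 = 0
  u_1 = 0;  a_3 = 0;  u_2 = (u_1 − 0)/3 = 0
Digits: (0, 0, 1, 0).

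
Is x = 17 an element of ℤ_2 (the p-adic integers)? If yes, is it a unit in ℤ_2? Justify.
x ∈ ℤ_2^× (unit); v_2(x) = 0

ℤ_2 = {x ∈ ℚ_2 : v_2(x) ≥ 0} and ℤ_2^× = {x ∈ ℤ_2 : v_2(x) = 0}. Here v_2(17) = v_2(num) − v_2(den) = 0; compare against these criteria.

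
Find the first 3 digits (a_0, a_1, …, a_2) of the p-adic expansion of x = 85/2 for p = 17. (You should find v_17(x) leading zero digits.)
(a_0, …, a_2) = (0, 11, 8)

v_17(85/2) = 1, so a_0 = ... = a_0 = 0. Factor out: x = 17^1 · u with u = 5/2 a unit in ℤ_17. Expand u iteratively via a_{v+i} = u_i mod 17, u_{i+1} = (u_i − a_{v+i})/17:
  u_0 = 5/2;  a_1 = 11;  u_1 = (u_0 − 11)/17 = -1/2
  u_1 = -1/2;  a_2 = 8;  u_2 = (u_1 − 8)/17 = -1/2
Digits: (0, 11, 8).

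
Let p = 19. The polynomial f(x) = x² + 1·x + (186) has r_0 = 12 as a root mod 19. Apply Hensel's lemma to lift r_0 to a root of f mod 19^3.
r_2 = 6453 (mod 6859)

Hensel: r_{i+1} = r_i − f(r_i)·(f′(r_i))^{-1} mod 19^{i+2}, f′(x) = 2x + 1. Iterate:
  r_0 = 12 (mod 19)
  r_1 = 316 (mod 361)
  r_2 = 6453 (mod 6859)
Final: r = 6453 satisfies f(r) ≡ 0 mod 19^3.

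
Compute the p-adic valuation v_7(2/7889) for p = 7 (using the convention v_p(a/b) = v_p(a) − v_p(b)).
v_7(2/7889) = -3

Factor powers of 7 from the numerator and denominator of the reduced fraction: 2 = 7^0 · 2 and 7889 = 7^3 · 23. Apply v_p(a/b) = v_p(a) − v_p(b): v_7(2/7889) = 0 − 3 = -3.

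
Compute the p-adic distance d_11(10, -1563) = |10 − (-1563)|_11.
d_11(10, -1563) = 1/121

Step 1 — x − y = 10 − (-1563) = 1573. Step 2 — v_11(1573) = 2 (factor: 1573 = (11^2 · 13); the sign does not affect v_p). Step 3 — |x − y|_11 = 11^{-2} = 1/121.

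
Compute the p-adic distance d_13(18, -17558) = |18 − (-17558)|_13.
d_13(18, -17558) = 1/2197

Step 1 — x − y = 18 − (-17558) = 17576. Step 2 — v_13(17576) = 3 (factor: 17576 = (13^3 · 8); the sign does not affect v_p). Step 3 — |x − y|_13 = 13^{-3} = 1/2197.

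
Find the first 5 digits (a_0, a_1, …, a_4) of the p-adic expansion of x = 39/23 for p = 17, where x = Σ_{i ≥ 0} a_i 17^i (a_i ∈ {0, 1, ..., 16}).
(a_0, …, a_4) = (15, 14, 8, 15, 5)

v_17(39/23) = 0 (numerator and denominator both coprime to 17), so x ∈ ℤ_17^×. Compute digits iteratively via a_i = x_i mod 17, x_{i+1} = (x_i − a_i)/17, with x_0 = x:
  x_0 = 39/23;  a_0 = 15;  x_1 = (x_0 − 15)/17 = -18/23
  x_1 = -18/23;  a_1 = 14;  x_2 = (x_1 − 14)/17 = -20/23
  x_2 = -20/23;  a_2 = 8;  x_3 = (x_2 − 8)/17 = -12/23
  x_3 = -12/23;  a_3 = 15;  x_4 = (x_3 − 15)/17 = -21/23
  x_4 = -21/23;  a_4 = 5;  x_5 = (x_4 − 5)/17 = -8/23
Digits: (15, 14, 8, 15, 5).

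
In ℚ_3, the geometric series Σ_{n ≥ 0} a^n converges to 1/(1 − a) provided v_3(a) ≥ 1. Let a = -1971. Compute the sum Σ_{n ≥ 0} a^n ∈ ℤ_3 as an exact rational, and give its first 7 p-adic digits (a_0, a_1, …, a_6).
Σ a^n = 1/(1 − a) = 1/1972;  first 7 digits = (1, 0, 0, 2, 2, 0, 1)

v_3(a) = 3 ≥ 1, so the series converges in ℤ_3 to 1/(1 − a) = 1/(1 − (-1971)) = 1/1972. Expand this rational in ℤ_3: compute digits iteratively via d_i = x_i mod 3, x_{i+1} = (x_i − d_i)/3. The first 7 digits are (1, 0, 0, 2, 2, 0, 1).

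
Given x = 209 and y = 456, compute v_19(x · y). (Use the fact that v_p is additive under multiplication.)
v_19(95304) = 2

v_p(x) = 1 (factor: 209 = 19^1 · 11); v_p(y) = 1 (factor: 456 = 19^1 · 24). Additivity: v_p(xy) = v_p(x) + v_p(y) = 1 + 1 = 2. (Direct check: xy = 95304 = 19^2 · (264).)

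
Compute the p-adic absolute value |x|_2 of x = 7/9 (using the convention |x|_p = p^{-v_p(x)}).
|7/9|_2 = 1

Step 1 — compute v_2(x) by factoring powers of 2 out of the numerator and denominator: v_2(7/9) = 0. Step 2 — apply |x|_p = p^{-v_p(x)} = 2^{0} = 1.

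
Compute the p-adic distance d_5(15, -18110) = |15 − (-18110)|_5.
d_5(15, -18110) = 1/625

Step 1 — x − y = 15 − (-18110) = 18125. Step 2 — v_5(18125) = 4 (factor: 18125 = (5^4 · 29); the sign does not affect v_p). Step 3 — |x − y|_5 = 5^{-4} = 1/625.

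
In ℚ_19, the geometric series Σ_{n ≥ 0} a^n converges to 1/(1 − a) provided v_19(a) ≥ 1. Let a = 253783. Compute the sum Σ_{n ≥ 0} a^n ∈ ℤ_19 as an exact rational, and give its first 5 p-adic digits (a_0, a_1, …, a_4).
Σ a^n = 1/(1 − a) = -1/253782;  first 5 digits = (1, 0, 0, 18, 1)

v_19(a) = 3 ≥ 1, so the series converges in ℤ_19 to 1/(1 − a) = 1/(1 − 253783) = -1/253782. Expand this rational in ℤ_19: compute digits iteratively via d_i = x_i mod 19, x_{i+1} = (x_i − d_i)/19. The first 5 digits are (1, 0, 0, 18, 1).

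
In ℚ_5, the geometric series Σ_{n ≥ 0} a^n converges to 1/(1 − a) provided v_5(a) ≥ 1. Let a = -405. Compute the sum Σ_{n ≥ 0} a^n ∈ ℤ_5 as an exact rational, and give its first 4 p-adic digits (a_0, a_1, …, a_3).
Σ a^n = 1/(1 − a) = 1/406;  first 4 digits = (1, 4, 4, 2)

v_5(a) = 1 ≥ 1, so the series converges in ℤ_5 to 1/(1 − a) = 1/(1 − (-405)) = 1/406. Expand this rational in ℤ_5: compute digits iteratively via d_i = x_i mod 5, x_{i+1} = (x_i − d_i)/5. The first 4 digits are (1, 4, 4, 2).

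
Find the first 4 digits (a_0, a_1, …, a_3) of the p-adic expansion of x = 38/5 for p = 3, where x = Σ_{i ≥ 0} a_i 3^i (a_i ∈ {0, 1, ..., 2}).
(a_0, …, a_3) = (1, 1, 1, 1)

v_3(38/5) = 0 (numerator and denominator both coprime to 3), so x ∈ ℤ_3^×. Compute digits iteratively via a_i = x_i mod 3, x_{i+1} = (x_i − a_i)/3, with x_0 = x:
  x_0 = 38/5;  a_0 = 1;  x_1 = (x_0 − 1)/3 = 11/5
  x_1 = 11/5;  a_1 = 1;  x_2 = (x_1 − 1)/3 = 2/5
  x_2 = 2/5;  a_2 = 1;  x_3 = (x_2 − 1)/3 = -1/5
  x_3 = -1/5;  a_3 = 1;  x_4 = (x_3 − 1)/3 = -2/5
Digits: (1, 1, 1, 1).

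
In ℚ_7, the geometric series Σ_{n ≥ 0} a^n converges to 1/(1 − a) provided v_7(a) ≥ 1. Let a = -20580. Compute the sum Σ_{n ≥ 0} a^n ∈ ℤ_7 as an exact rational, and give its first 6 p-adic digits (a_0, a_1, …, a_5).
Σ a^n = 1/(1 − a) = 1/20581;  first 6 digits = (1, 0, 0, 3, 5, 5)

v_7(a) = 3 ≥ 1, so the series converges in ℤ_7 to 1/(1 − a) = 1/(1 − (-20580)) = 1/20581. Expand this rational in ℤ_7: compute digits iteratively via d_i = x_i mod 7, x_{i+1} = (x_i − d_i)/7. The first 6 digits are (1, 0, 0, 3, 5, 5).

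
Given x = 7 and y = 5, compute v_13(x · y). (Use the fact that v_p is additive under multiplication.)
v_13(35) = 0

v_p(x) = 0 (factor: 7 = 13^0 · 7); v_p(y) = 0 (factor: 5 = 13^0 · 5). Additivity: v_p(xy) = v_p(x) + v_p(y) = 0 + 0 = 0. (Direct check: xy = 35 = 13^0 · (35).)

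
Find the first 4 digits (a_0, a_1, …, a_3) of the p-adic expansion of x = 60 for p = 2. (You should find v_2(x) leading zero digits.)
(a_0, …, a_3) = (0, 0, 1, 1)

v_2(60) = 2, so a_0 = ... = a_1 = 0. Factor out: x = 2^2 · u with u = 15 a unit in ℤ_2. Expand u iteratively via a_{v+i} = u_i mod 2, u_{i+1} = (u_i − a_{v+i})/2:
  u_0 = 15;  a_2 = 1;  u_1 = (u_0 − 1)/2 = 7
  u_1 = 7;  a_3 = 1;  u_2 = (u_1 − 1)/2 = 3
Digits: (0, 0, 1, 1).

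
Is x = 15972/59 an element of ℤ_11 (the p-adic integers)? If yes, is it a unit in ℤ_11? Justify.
x ∈ ℤ_11 but not a unit; v_11(x) = 3 > 0

ℤ_11 = {x ∈ ℚ_11 : v_11(x) ≥ 0} and ℤ_11^× = {x ∈ ℤ_11 : v_11(x) = 0}. Here v_11(15972/59) = v_11(num) − v_11(den) = 3; compare against these criteria.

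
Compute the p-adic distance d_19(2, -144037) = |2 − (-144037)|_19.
d_19(2, -144037) = 1/6859

Step 1 — x − y = 2 − (-144037) = 144039. Step 2 — v_19(144039) = 3 (factor: 144039 = (19^3 · 21); the sign does not affect v_p). Step 3 — |x − y|_19 = 19^{-3} = 1/6859.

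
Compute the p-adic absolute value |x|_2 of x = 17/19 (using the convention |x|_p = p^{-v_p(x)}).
|17/19|_2 = 1

Step 1 — compute v_2(x) by factoring powers of 2 out of the numerator and denominator: v_2(17/19) = 0. Step 2 — apply |x|_p = p^{-v_p(x)} = 2^{0} = 1.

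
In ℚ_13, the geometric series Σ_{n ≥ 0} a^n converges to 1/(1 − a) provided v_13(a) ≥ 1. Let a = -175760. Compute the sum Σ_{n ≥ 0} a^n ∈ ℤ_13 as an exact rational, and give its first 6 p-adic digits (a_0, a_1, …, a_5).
Σ a^n = 1/(1 − a) = 1/175761;  first 6 digits = (1, 0, 0, 11, 6, 12)

v_13(a) = 3 ≥ 1, so the series converges in ℤ_13 to 1/(1 − a) = 1/(1 − (-175760)) = 1/175761. Expand this rational in ℤ_13: compute digits iteratively via d_i = x_i mod 13, x_{i+1} = (x_i − d_i)/13. The first 6 digits are (1, 0, 0, 11, 6, 12).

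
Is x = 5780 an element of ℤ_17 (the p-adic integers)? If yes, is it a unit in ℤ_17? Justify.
x ∈ ℤ_17 but not a unit; v_17(x) = 2 > 0

ℤ_17 = {x ∈ ℚ_17 : v_17(x) ≥ 0} and ℤ_17^× = {x ∈ ℤ_17 : v_17(x) = 0}. Here v_17(5780) = v_17(num) − v_17(den) = 2; compare against these criteria.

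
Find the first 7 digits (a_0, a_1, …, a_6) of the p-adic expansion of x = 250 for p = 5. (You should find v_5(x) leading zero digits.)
(a_0, …, a_6) = (0, 0, 0, 2, 0, 0, 0)

v_5(250) = 3, so a_0 = ... = a_2 = 0. Factor out: x = 5^3 · u with u = 2 a unit in ℤ_5. Expand u iteratively via a_{v+i} = u_i mod 5, u_{i+1} = (u_i − a_{v+i})/5:
  u_0 = 2;  a_3 = 2;  u_1 = (u_0 − 2)/5 = 0
  u_1 = 0;  a_4 = 0;  u_2 = (u_1 − 0)/5 = 0
  u_2 = 0;  a_5 = 0;  u_3 = (u_2 − 0)/5 = 0
  u_3 = 0;  a_6 = 0;  u_4 = (u_3 − 0)/5 = 0
Digits: (0, 0, 0, 2, 0, 0, 0).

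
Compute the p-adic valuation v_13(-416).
v_13(-416) = 1

v_13(n) is the largest exponent k such that 13^k divides n. Factor out: -416 = -13^1 · 32. (Sign doesn't affect v_p.) So v_13(-416) = 1.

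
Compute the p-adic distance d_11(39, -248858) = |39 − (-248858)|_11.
d_11(39, -248858) = 1/14641

Step 1 — x − y = 39 − (-248858) = 248897. Step 2 — v_11(248897) = 4 (factor: 248897 = (11^4 · 17); the sign does not affect v_p). Step 3 — |x − y|_11 = 11^{-4} = 1/14641.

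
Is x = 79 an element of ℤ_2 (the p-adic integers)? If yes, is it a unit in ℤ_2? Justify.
x ∈ ℤ_2^× (unit); v_2(x) = 0

ℤ_2 = {x ∈ ℚ_2 : v_2(x) ≥ 0} and ℤ_2^× = {x ∈ ℤ_2 : v_2(x) = 0}. Here v_2(79) = v_2(num) − v_2(den) = 0; compare against these criteria.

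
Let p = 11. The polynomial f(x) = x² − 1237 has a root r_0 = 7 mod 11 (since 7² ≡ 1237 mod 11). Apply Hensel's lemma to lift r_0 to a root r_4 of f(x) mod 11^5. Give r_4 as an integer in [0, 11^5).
r_4 = 7905 (mod 161051)

Hensel's recurrence: r_{i+1} = r_i − f(r_i)·(f′(r_i))^{-1} mod 11^{i+2}, with f′(x) = 2x. Iterate:
  r_0 = 7 (mod 11)
  r_1 = 40 (mod 121)
  r_2 = 1250 (mod 1331)
  r_3 = 7905 (mod 14641)
  r_4 = 7905 (mod 161051)
Final: r_4 = 7905, and one checks f(r_4) ≡ 0 mod 11^5.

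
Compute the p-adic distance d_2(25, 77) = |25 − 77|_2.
d_2(25, 77) = 1/4

Step 1 — x − y = 25 − 77 = -52. Step 2 — v_2(-52) = 2 (factor: -52 = −(2^2 · 13); the sign does not affect v_p). Step 3 — |x − y|_2 = 2^{-2} = 1/4.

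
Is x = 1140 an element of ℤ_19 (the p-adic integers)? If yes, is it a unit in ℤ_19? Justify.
x ∈ ℤ_19 but not a unit; v_19(x) = 1 > 0

ℤ_19 = {x ∈ ℚ_19 : v_19(x) ≥ 0} and ℤ_19^× = {x ∈ ℤ_19 : v_19(x) = 0}. Here v_19(1140) = v_19(num) − v_19(den) = 1; compare against these criteria.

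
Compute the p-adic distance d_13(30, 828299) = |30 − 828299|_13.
d_13(30, 828299) = 1/28561

Step 1 — x − y = 30 − 828299 = -828269. Step 2 — v_13(-828269) = 4 (factor: -828269 = −(13^4 · 29); the sign does not affect v_p). Step 3 — |x − y|_13 = 13^{-4} = 1/28561.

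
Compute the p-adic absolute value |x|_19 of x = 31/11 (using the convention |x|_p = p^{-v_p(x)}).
|31/11|_19 = 1

Step 1 — compute v_19(x) by factoring powers of 19 out of the numerator and denominator: v_19(31/11) = 0. Step 2 — apply |x|_p = p^{-v_p(x)} = 19^{0} = 1.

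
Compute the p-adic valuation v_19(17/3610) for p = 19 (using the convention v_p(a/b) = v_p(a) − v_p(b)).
v_19(17/3610) = -2

Factor powers of 19 from the numerator and denominator of the reduced fraction: 17 = 19^0 · 17 and 3610 = 19^2 · 10. Apply v_p(a/b) = v_p(a) − v_p(b): v_19(17/3610) = 0 − 2 = -2.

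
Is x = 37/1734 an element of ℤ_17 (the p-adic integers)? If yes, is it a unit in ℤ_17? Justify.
x ∉ ℤ_17 (v_17(x) = -2 < 0)

ℤ_17 = {x ∈ ℚ_17 : v_17(x) ≥ 0} and ℤ_17^× = {x ∈ ℤ_17 : v_17(x) = 0}. Here v_17(37/1734) = v_17(num) − v_17(den) = -2; compare against these criteria.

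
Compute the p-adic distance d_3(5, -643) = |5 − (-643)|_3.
d_3(5, -643) = 1/81

Step 1 — x − y = 5 − (-643) = 648. Step 2 — v_3(648) = 4 (factor: 648 = (3^4 · 8); the sign does not affect v_p). Step 3 — |x − y|_3 = 3^{-4} = 1/81.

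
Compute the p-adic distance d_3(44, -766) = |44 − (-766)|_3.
d_3(44, -766) = 1/81

Step 1 — x − y = 44 − (-766) = 810. Step 2 — v_3(810) = 4 (factor: 810 = (3^4 · 10); the sign does not affect v_p). Step 3 — |x − y|_3 = 3^{-4} = 1/81.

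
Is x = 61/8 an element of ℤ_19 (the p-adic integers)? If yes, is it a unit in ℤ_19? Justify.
x ∈ ℤ_19^× (unit); v_19(x) = 0

ℤ_19 = {x ∈ ℚ_19 : v_19(x) ≥ 0} and ℤ_19^× = {x ∈ ℤ_19 : v_19(x) = 0}. Here v_19(61/8) = v_19(num) − v_19(den) = 0; compare against these criteria.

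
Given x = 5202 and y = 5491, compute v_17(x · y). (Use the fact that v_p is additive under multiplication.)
v_17(28564182) = 4

v_p(x) = 2 (factor: 5202 = 17^2 · 18); v_p(y) = 2 (factor: 5491 = 17^2 · 19). Additivity: v_p(xy) = v_p(x) + v_p(y) = 2 + 2 = 4. (Direct check: xy = 28564182 = 17^4 · (342).)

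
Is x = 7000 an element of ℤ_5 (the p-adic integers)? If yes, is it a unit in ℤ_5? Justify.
x ∈ ℤ_5 but not a unit; v_5(x) = 3 > 0

ℤ_5 = {x ∈ ℚ_5 : v_5(x) ≥ 0} and ℤ_5^× = {x ∈ ℤ_5 : v_5(x) = 0}. Here v_5(7000) = v_5(num) − v_5(den) = 3; compare against these criteria.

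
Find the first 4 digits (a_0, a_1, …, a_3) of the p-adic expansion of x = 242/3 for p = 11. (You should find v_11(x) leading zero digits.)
(a_0, …, a_3) = (0, 0, 8, 3)

v_11(242/3) = 2, so a_0 = ... = a_1 = 0. Factor out: x = 11^2 · u with u = 2/3 a unit in ℤ_11. Expand u iteratively via a_{v+i} = u_i mod 11, u_{i+1} = (u_i − a_{v+i})/11:
  u_0 = 2/3;  a_2 = 8;  u_1 = (u_0 − 8)/11 = -2/3
  u_1 = -2/3;  a_3 = 3;  u_2 = (u_1 − 3)/11 = -1/3
Digits: (0, 0, 8, 3).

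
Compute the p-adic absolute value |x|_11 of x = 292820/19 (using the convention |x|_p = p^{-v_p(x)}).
|292820/19|_11 = 1/14641

Step 1 — compute v_11(x) by factoring powers of 11 out of the numerator and denominator: v_11(292820/19) = 4. Step 2 — apply |x|_p = p^{-v_p(x)} = 11^{-4} = 1/14641.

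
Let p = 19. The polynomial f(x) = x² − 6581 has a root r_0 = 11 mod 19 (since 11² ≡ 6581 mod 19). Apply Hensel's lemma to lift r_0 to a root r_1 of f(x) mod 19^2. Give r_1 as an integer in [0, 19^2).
r_1 = 239 (mod 361)

Hensel's recurrence: r_{i+1} = r_i − f(r_i)·(f′(r_i))^{-1} mod 19^{i+2}, with f′(x) = 2x. Iterate:
  r_0 = 11 (mod 19)
  r_1 = 239 (mod 361)
Final: r_1 = 239, and one checks f(r_1) ≡ 0 mod 19^2.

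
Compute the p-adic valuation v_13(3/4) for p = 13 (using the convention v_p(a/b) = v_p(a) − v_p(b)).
v_13(3/4) = 0

Factor powers of 13 from the numerator and denominator of the reduced fraction: 3 = 13^0 · 3 and 4 = 13^0 · 4. Apply v_p(a/b) = v_p(a) − v_p(b): v_13(3/4) = 0 − 0 = 0.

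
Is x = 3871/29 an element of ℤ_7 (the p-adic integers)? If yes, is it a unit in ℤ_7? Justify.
x ∈ ℤ_7 but not a unit; v_7(x) = 2 > 0

ℤ_7 = {x ∈ ℚ_7 : v_7(x) ≥ 0} and ℤ_7^× = {x ∈ ℤ_7 : v_7(x) = 0}. Here v_7(3871/29) = v_7(num) − v_7(den) = 2; compare against these criteria.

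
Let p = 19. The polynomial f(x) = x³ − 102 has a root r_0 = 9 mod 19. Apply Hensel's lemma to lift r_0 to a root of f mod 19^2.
r_1 = 256 (mod 361)

Hensel: r_{i+1} = r_i − f(r_i)/f′(r_i) mod 19^{i+2}, where f′(x) = 3x². Iterate:
  r_0 = 9 (mod 19)
  r_1 = 256 (mod 361)
Final: r = 256 with f(r) ≡ 0 mod 19^2.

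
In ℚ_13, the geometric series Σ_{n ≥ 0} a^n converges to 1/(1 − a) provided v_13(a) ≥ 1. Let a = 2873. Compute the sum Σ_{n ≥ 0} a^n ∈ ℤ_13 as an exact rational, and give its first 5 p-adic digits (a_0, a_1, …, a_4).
Σ a^n = 1/(1 − a) = -1/2872;  first 5 digits = (1, 0, 4, 1, 3)

v_13(a) = 2 ≥ 1, so the series converges in ℤ_13 to 1/(1 − a) = 1/(1 − 2873) = -1/2872. Expand this rational in ℤ_13: compute digits iteratively via d_i = x_i mod 13, x_{i+1} = (x_i − d_i)/13. The first 5 digits are (1, 0, 4, 1, 3).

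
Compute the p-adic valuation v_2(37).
v_2(37) = 0

v_2(n) is the largest exponent k such that 2^k divides n. Factor out: 37 = 2^0 · 37. (Sign doesn't affect v_p.) So v_2(37) = 0.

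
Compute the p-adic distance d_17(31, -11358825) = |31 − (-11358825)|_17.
d_17(31, -11358825) = 1/1419857

Step 1 — x − y = 31 − (-11358825) = 11358856. Step 2 — v_17(11358856) = 5 (factor: 11358856 = (17^5 · 8); the sign does not affect v_p). Step 3 — |x − y|_17 = 17^{-5} = 1/1419857.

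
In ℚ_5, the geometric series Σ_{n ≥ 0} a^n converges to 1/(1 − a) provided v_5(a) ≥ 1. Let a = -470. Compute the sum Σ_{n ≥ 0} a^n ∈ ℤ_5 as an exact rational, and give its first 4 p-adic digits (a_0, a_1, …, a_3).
Σ a^n = 1/(1 − a) = 1/471;  first 4 digits = (1, 1, 2, 4)

v_5(a) = 1 ≥ 1, so the series converges in ℤ_5 to 1/(1 − a) = 1/(1 − (-470)) = 1/471. Expand this rational in ℤ_5: compute digits iteratively via d_i = x_i mod 5, x_{i+1} = (x_i − d_i)/5. The first 4 digits are (1, 1, 2, 4).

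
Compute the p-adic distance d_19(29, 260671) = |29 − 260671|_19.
d_19(29, 260671) = 1/130321

Step 1 — x − y = 29 − 260671 = -260642. Step 2 — v_19(-260642) = 4 (factor: -260642 = −(19^4 · 2); the sign does not affect v_p). Step 3 — |x − y|_19 = 19^{-4} = 1/130321.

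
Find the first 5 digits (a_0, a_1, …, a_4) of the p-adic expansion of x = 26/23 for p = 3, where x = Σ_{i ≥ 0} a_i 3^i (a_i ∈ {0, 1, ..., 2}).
(a_0, …, a_4) = (1, 2, 0, 2, 2)

v_3(26/23) = 0 (numerator and denominator both coprime to 3), so x ∈ ℤ_3^×. Compute digits iteratively via a_i = x_i mod 3, x_{i+1} = (x_i − a_i)/3, with x_0 = x:
  x_0 = 26/23;  a_0 = 1;  x_1 = (x_0 − 1)/3 = 1/23
  x_1 = 1/23;  a_1 = 2;  x_2 = (x_1 − 2)/3 = -15/23
  x_2 = -15/23;  a_2 = 0;  x_3 = (x_2 − 0)/3 = -5/23
  x_3 = -5/23;  a_3 = 2;  x_4 = (x_3 − 2)/3 = -17/23
  x_4 = -17/23;  a_4 = 2;  x_5 = (x_4 − 2)/3 = -21/23
Digits: (1, 2, 0, 2, 2).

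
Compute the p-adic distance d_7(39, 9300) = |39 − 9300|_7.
d_7(39, 9300) = 1/343

Step 1 — x − y = 39 − 9300 = -9261. Step 2 — v_7(-9261) = 3 (factor: -9261 = −(7^3 · 27); the sign does not affect v_p). Step 3 — |x − y|_7 = 7^{-3} = 1/343.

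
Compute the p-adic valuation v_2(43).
v_2(43) = 0

v_2(n) is the largest exponent k such that 2^k divides n. Factor out: 43 = 2^0 · 43. (Sign doesn't affect v_p.) So v_2(43) = 0.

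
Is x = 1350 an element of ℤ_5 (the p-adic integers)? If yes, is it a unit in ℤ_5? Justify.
x ∈ ℤ_5 but not a unit; v_5(x) = 2 > 0

ℤ_5 = {x ∈ ℚ_5 : v_5(x) ≥ 0} and ℤ_5^× = {x ∈ ℤ_5 : v_5(x) = 0}. Here v_5(1350) = v_5(num) − v_5(den) = 2; compare against these criteria.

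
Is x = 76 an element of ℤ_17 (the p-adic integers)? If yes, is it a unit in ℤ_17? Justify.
x ∈ ℤ_17^× (unit); v_17(x) = 0

ℤ_17 = {x ∈ ℚ_17 : v_17(x) ≥ 0} and ℤ_17^× = {x ∈ ℤ_17 : v_17(x) = 0}. Here v_17(76) = v_17(num) − v_17(den) = 0; compare against these criteria.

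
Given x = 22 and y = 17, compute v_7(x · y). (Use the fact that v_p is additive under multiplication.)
v_7(374) = 0

v_p(x) = 0 (factor: 22 = 7^0 · 22); v_p(y) = 0 (factor: 17 = 7^0 · 17). Additivity: v_p(xy) = v_p(x) + v_p(y) = 0 + 0 = 0. (Direct check: xy = 374 = 7^0 · (374).)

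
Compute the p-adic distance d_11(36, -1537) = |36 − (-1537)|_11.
d_11(36, -1537) = 1/121

Step 1 — x − y = 36 − (-1537) = 1573. Step 2 — v_11(1573) = 2 (factor: 1573 = (11^2 · 13); the sign does not affect v_p). Step 3 — |x − y|_11 = 11^{-2} = 1/121.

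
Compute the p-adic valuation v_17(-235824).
v_17(-235824) = 3

v_17(n) is the largest exponent k such that 17^k divides n. Factor out: -235824 = -17^3 · 48. (Sign doesn't affect v_p.) So v_17(-235824) = 3.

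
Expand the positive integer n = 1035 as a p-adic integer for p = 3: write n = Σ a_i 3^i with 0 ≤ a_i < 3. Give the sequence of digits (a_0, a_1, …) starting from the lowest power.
(a_0, a_1, …) = (0, 0, 1, 2, 0, 1, 1)

Repeated division by 3 gives the digits low-to-high: 1035 = 1·3^2 + 2·3^3 + 1·3^5 + 1·3^6. Digit sequence: (0, 0, 1, 2, 0, 1, 1).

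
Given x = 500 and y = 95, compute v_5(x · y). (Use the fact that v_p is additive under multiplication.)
v_5(47500) = 4

v_p(x) = 3 (factor: 500 = 5^3 · 4); v_p(y) = 1 (factor: 95 = 5^1 · 19). Additivity: v_p(xy) = v_p(x) + v_p(y) = 3 + 1 = 4. (Direct check: xy = 47500 = 5^4 · (76).)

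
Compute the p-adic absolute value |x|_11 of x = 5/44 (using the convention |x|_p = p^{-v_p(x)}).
|5/44|_11 = 11

Step 1 — compute v_11(x) by factoring powers of 11 out of the numerator and denominator: v_11(5/44) = -1. Step 2 — apply |x|_p = p^{-v_p(x)} = 11^{1} = 11.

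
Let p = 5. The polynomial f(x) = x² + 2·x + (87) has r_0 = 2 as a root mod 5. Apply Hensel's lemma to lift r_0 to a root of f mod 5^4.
r_3 = 232 (mod 625)

Hensel: r_{i+1} = r_i − f(r_i)·(f′(r_i))^{-1} mod 5^{i+2}, f′(x) = 2x + 2. Iterate:
  r_0 = 2 (mod 5)
  r_1 = 7 (mod 25)
  r_2 = 107 (mod 125)
  r_3 = 232 (mod 625)
Final: r = 232 satisfies f(r) ≡ 0 mod 5^4.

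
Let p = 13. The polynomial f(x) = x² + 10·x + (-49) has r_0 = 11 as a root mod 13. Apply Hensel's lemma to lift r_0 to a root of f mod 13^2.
r_1 = 37 (mod 169)

Hensel: r_{i+1} = r_i − f(r_i)·(f′(r_i))^{-1} mod 13^{i+2}, f′(x) = 2x + 10. Iterate:
  r_0 = 11 (mod 13)
  r_1 = 37 (mod 169)
Final: r = 37 satisfies f(r) ≡ 0 mod 13^2.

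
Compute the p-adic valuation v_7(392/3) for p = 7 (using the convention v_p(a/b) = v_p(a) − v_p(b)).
v_7(392/3) = 2

Factor powers of 7 from the numerator and denominator of the reduced fraction: 392 = 7^2 · 8 and 3 = 7^0 · 3. Apply v_p(a/b) = v_p(a) − v_p(b): v_7(392/3) = 2 − 0 = 2.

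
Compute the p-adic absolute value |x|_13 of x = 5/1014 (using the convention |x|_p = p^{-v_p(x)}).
|5/1014|_13 = 169

Step 1 — compute v_13(x) by factoring powers of 13 out of the numerator and denominator: v_13(5/1014) = -2. Step 2 — apply |x|_p = p^{-v_p(x)} = 13^{2} = 169.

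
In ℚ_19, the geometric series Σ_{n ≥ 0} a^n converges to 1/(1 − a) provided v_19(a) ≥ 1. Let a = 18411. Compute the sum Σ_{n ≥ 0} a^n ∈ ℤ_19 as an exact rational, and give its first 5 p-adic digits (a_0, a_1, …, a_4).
Σ a^n = 1/(1 − a) = -1/18410;  first 5 digits = (1, 0, 13, 2, 17)

v_19(a) = 2 ≥ 1, so the series converges in ℤ_19 to 1/(1 − a) = 1/(1 − 18411) = -1/18410. Expand this rational in ℤ_19: compute digits iteratively via d_i = x_i mod 19, x_{i+1} = (x_i − d_i)/19. The first 5 digits are (1, 0, 13, 2, 17).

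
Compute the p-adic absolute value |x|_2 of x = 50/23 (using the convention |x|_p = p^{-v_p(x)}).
|50/23|_2 = 1/2

Step 1 — compute v_2(x) by factoring powers of 2 out of the numerator and denominator: v_2(50/23) = 1. Step 2 — apply |x|_p = p^{-v_p(x)} = 2^{-1} = 1/2.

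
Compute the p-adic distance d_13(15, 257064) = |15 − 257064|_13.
d_13(15, 257064) = 1/28561

Step 1 — x − y = 15 − 257064 = -257049. Step 2 — v_13(-257049) = 4 (factor: -257049 = −(13^4 · 9); the sign does not affect v_p). Step 3 — |x − y|_13 = 13^{-4} = 1/28561.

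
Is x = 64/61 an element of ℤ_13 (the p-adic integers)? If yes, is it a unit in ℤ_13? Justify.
x ∈ ℤ_13^× (unit); v_13(x) = 0

ℤ_13 = {x ∈ ℚ_13 : v_13(x) ≥ 0} and ℤ_13^× = {x ∈ ℤ_13 : v_13(x) = 0}. Here v_13(64/61) = v_13(num) − v_13(den) = 0; compare against these criteria.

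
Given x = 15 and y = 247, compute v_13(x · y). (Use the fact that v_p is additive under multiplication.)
v_13(3705) = 1

v_p(x) = 0 (factor: 15 = 13^0 · 15); v_p(y) = 1 (factor: 247 = 13^1 · 19). Additivity: v_p(xy) = v_p(x) + v_p(y) = 0 + 1 = 1. (Direct check: xy = 3705 = 13^1 · (285).)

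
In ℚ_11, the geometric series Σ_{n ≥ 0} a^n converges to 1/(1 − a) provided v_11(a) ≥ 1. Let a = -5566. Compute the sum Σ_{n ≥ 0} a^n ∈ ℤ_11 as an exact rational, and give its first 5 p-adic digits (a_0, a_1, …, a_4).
Σ a^n = 1/(1 − a) = 1/5567;  first 5 digits = (1, 0, 9, 6, 3)

v_11(a) = 2 ≥ 1, so the series converges in ℤ_11 to 1/(1 − a) = 1/(1 − (-5566)) = 1/5567. Expand this rational in ℤ_11: compute digits iteratively via d_i = x_i mod 11, x_{i+1} = (x_i − d_i)/11. The first 5 digits are (1, 0, 9, 6, 3).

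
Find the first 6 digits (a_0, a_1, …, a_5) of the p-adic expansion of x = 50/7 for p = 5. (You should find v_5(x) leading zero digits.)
(a_0, …, a_5) = (0, 0, 1, 2, 1, 4)

v_5(50/7) = 2, so a_0 = ... = a_1 = 0. Factor out: x = 5^2 · u with u = 2/7 a unit in ℤ_5. Expand u iteratively via a_{v+i} = u_i mod 5, u_{i+1} = (u_i − a_{v+i})/5:
  u_0 = 2/7;  a_2 = 1;  u_1 = (u_0 − 1)/5 = -1/7
  u_1 = -1/7;  a_3 = 2;  u_2 = (u_1 − 2)/5 = -3/7
  u_2 = -3/7;  a_4 = 1;  u_3 = (u_2 − 1)/5 = -2/7
  u_3 = -2/7;  a_5 = 4;  u_4 = (u_3 − 4)/5 = -6/7
Digits: (0, 0, 1, 2, 1, 4).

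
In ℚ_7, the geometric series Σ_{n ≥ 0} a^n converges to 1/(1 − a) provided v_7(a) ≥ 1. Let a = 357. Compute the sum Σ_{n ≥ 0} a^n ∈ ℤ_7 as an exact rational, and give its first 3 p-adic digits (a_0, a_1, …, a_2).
Σ a^n = 1/(1 − a) = -1/356;  first 3 digits = (1, 2, 4)

v_7(a) = 1 ≥ 1, so the series converges in ℤ_7 to 1/(1 − a) = 1/(1 − 357) = -1/356. Expand this rational in ℤ_7: compute digits iteratively via d_i = x_i mod 7, x_{i+1} = (x_i − d_i)/7. The first 3 digits are (1, 2, 4).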